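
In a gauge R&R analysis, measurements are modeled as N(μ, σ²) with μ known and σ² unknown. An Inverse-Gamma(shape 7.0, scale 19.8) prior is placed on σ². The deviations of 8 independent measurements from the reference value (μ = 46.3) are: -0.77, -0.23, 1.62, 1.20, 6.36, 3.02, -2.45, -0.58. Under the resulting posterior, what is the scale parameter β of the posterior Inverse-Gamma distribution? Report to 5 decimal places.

With known mean μ and an Inverse-Gamma(α, β) prior on σ², the Normal likelihood is conjugate: posterior is Inv-Gamma(α + n/2, β + Σ(xᵢ−μ)²/2).
Σ(xᵢ−μ)² = (-0.77)² + (-0.23)² + (1.62)² + (1.20)² + (6.36)² + (3.02)² + (-2.45)² + (-0.58)² = 60.6191.
Posterior: Inv-Gamma(7.0 + 8/2, 19.8 + 60.6191/2) = Inv-Gamma(11.00, 50.10955).
Posterior β = 50.10955.

50.10955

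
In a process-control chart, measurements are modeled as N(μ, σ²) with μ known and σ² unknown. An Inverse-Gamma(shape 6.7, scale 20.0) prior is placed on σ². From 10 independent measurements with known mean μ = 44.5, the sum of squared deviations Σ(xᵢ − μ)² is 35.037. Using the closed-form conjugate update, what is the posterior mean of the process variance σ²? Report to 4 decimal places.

With known mean μ and an Inverse-Gamma(α, β) prior on σ², the Normal likelihood is conjugate: posterior is Inv-Gamma(α + n/2, β + Σ(xᵢ−μ)²/2).
Posterior: Inv-Gamma(6.7 + 10/2, 20.0 + 35.037/2) = Inv-Gamma(11.70, 37.5185).
E[σ²|data] = β/(α−1) = 37.5185/10.70 = 3.5064.

3.5064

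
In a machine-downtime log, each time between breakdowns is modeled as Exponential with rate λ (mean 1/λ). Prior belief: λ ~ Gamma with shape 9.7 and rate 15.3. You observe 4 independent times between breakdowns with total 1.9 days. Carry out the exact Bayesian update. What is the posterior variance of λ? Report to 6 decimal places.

With a Gamma(shape α, rate β) prior on the exponential rate λ, the posterior after n observations with total T = Σxᵢ is Gamma(α+n, β+T).
Posterior: Gamma(9.7+4, 15.3+1.9) = Gamma(13.7, 17.2).
Var = α/β² = 0.046309.

0.046309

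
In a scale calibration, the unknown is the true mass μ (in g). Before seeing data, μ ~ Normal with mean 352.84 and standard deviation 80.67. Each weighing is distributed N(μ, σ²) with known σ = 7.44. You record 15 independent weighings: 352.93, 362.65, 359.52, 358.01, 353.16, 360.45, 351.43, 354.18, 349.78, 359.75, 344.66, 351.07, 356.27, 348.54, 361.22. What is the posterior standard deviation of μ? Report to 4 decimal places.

For Normal data with known variance σ², a Normal(μ₀, σ₀²) prior on μ is conjugate. Posterior precision = 1/σ₀² + n/σ²; posterior mean is the precision-weighted average of μ₀ and x̄.
σ₀² = 80.67² = 6507.6489, σ² = 7.44² = 55.3536; σ² + n·σ₀² = 55.3536 + 15·6507.6489 = 97670.0871.
Posterior precision = 1/σ₀² + n/σ² = 1/6507.6489 + 15/55.3536 = (σ² + n·σ₀²)/(σ₀²σ²) = 97670.0871/(6507.6489·55.3536); posterior variance σₙ² = σ₀²σ²/(σ² + n·σ₀²) = 6507.6489·55.3536/97670.0871 = 3.688149.
Posterior SD = √σₙ² = √(6507.6489·55.3536/97670.0871) = 1.9205.

1.9205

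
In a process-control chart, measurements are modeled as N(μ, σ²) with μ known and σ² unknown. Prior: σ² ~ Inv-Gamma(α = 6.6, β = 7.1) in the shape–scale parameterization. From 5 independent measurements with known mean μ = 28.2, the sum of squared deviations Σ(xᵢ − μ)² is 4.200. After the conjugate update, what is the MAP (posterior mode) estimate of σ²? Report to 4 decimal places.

With known mean μ and an Inverse-Gamma(α, β) prior on σ², the Normal likelihood is conjugate: posterior is Inv-Gamma(α + n/2, β + Σ(xᵢ−μ)²/2).
Posterior: Inv-Gamma(6.6 + 5/2, 7.1 + 4.200/2) = Inv-Gamma(9.10, 9.2000).
Mode = β/(α+1) = 9.2000/10.10 = 0.9109.

0.9109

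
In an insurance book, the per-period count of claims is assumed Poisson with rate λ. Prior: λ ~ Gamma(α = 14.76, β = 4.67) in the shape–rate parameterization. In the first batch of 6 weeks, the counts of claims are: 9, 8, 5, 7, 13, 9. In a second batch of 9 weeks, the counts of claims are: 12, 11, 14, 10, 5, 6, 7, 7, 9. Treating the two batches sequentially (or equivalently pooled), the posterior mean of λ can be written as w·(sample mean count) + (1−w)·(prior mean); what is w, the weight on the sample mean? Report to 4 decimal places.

0.7626

With a Gamma(shape α, rate β) prior, the Poisson likelihood is conjugate: the posterior is Gamma(α + ΣXᵢ, β + n).
Total number of weeks: n = 6 + 9 = 15.
Posterior mean = (α₀+S)/(β₀+n) = [n/(β₀+n)]·(S/n) + [β₀/(β₀+n)]·(α₀/β₀), so only n and β₀ enter the weight.
Weight on data w = n/(β₀+n) = 15/(4.67+15) = 15/19.67 = 0.7626.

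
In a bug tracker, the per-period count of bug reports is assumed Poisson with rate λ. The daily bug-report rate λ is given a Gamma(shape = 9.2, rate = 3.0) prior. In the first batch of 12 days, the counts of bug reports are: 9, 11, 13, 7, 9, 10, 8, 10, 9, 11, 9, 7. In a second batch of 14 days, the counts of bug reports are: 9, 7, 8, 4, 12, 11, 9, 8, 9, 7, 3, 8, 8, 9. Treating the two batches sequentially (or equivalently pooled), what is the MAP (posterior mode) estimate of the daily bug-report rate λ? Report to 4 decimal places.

8.0414

With a Gamma(shape α, rate β) prior, the Poisson likelihood is conjugate: the posterior is Gamma(α + ΣXᵢ, β + n).
Batch 1: sum of counts S = 113 over n = 12 days.
After batch 1: Gamma(α+S, β+n) = Gamma(9.2+113, 3.0+12) = Gamma(122.2, 15.0).
Batch 2: sum of counts S = 112 over n = 14 days.
After batch 2: Gamma(α+S, β+n) = Gamma(122.2+112, 15.0+14) = Gamma(234.2, 29.0).
Mode of Gamma(α,β) for α≥1 is (α−1)/β = 233.2/29.0 = 8.0414.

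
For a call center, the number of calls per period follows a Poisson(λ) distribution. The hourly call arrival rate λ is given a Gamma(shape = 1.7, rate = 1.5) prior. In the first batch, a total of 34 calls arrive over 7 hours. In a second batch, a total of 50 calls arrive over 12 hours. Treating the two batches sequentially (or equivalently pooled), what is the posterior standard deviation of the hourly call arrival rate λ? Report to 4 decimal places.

0.4516

With a Gamma(shape α, rate β) prior, the Poisson likelihood is conjugate: the posterior is Gamma(α + ΣXᵢ, β + n).
After batch 1: Gamma(α+S, β+n) = Gamma(1.7+34, 1.5+7) = Gamma(35.7, 8.5).
After batch 2: Gamma(α+S, β+n) = Gamma(35.7+50, 8.5+12) = Gamma(85.7, 20.5).
SD = √α/β = √85.7/20.5 = 0.4516.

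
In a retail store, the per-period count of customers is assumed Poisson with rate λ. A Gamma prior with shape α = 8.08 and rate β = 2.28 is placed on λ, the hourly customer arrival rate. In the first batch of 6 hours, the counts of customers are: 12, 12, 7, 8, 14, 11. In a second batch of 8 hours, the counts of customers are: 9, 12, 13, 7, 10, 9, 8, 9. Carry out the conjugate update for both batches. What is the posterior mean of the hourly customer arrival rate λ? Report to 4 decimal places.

9.1572

With a Gamma(shape α, rate β) prior, the Poisson likelihood is conjugate: the posterior is Gamma(α + ΣXᵢ, β + n).
Batch 1: sum of counts S = 64 over n = 6 hours.
After batch 1: Gamma(α+S, β+n) = Gamma(8.08+64, 2.28+6) = Gamma(72.08, 8.28).
Batch 2: sum of counts S = 77 over n = 8 hours.
After batch 2: Gamma(α+S, β+n) = Gamma(72.08+77, 8.28+8) = Gamma(149.08, 16.28).
Posterior mean = α/β = 149.08/16.28 = 9.1572.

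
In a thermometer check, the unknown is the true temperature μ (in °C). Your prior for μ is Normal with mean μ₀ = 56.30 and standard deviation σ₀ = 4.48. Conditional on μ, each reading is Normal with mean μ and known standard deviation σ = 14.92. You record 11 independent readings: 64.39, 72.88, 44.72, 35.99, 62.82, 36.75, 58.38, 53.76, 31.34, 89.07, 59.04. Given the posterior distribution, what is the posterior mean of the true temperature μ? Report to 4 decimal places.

For Normal data with known variance σ², a Normal(μ₀, σ₀²) prior on μ is conjugate. Posterior precision = 1/σ₀² + n/σ²; posterior mean is the precision-weighted average of μ₀ and x̄.
Σxᵢ = 64.39 + 72.88 + 44.72 + 35.99 + 62.82 + 36.75 + 58.38 + 53.76 + 31.34 + 89.07 + 59.04 = 609.14, so n·x̄ = 609.14.
σ₀² = 4.48² = 20.0704, σ² = 14.92² = 222.6064; σ² + n·σ₀² = 222.6064 + 11·20.0704 = 443.3808.
Posterior mean = (μ₀/σ₀² + n·x̄/σ²)/(1/σ₀² + n/σ²) = (σ²·μ₀ + σ₀²·n·x̄)/(σ² + n·σ₀²) = (222.6064·56.30 + 20.0704·609.14)/443.3808 = 24758.423776/443.3808 = 55.8401.

55.8401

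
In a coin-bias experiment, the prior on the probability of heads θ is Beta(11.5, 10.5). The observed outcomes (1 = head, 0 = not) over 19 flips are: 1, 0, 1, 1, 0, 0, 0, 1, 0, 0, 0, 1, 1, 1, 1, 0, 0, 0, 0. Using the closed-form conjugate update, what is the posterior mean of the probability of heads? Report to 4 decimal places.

The Beta prior is conjugate to a Binomial/Bernoulli likelihood; the update adds successes to α and failures to β.
Posterior: Beta(α+k, β+n−k) = Beta(11.5+8, 10.5+11) = Beta(19.5, 21.5).
Posterior mean = α/(α+β) = 19.5/41.0 = 0.4756.

0.4756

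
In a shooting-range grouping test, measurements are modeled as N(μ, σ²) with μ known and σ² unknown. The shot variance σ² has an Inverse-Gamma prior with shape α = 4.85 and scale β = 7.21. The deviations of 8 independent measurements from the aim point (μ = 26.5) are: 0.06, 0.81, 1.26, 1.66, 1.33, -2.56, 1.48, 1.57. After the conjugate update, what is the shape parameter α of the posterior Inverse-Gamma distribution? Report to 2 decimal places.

With known mean μ and an Inverse-Gamma(α, β) prior on σ², the Normal likelihood is conjugate: posterior is Inv-Gamma(α + n/2, β + Σ(xᵢ−μ)²/2).
Σ(xᵢ−μ)² = (0.06)² + (0.81)² + (1.26)² + (1.66)² + (1.33)² + (-2.56)² + (1.48)² + (1.57)² = 17.9807.
Posterior: Inv-Gamma(4.85 + 8/2, 7.21 + 17.9807/2) = Inv-Gamma(8.85, 16.20035).
Posterior α = 8.85.

8.85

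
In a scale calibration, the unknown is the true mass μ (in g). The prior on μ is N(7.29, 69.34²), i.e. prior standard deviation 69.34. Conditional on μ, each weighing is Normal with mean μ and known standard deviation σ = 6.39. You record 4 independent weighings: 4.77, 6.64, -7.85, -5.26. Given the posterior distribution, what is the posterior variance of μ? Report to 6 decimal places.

10.186398

For Normal data with known variance σ², a Normal(μ₀, σ₀²) prior on μ is conjugate. Posterior precision = 1/σ₀² + n/σ²; posterior mean is the precision-weighted average of μ₀ and x̄.
σ₀² = 69.34² = 4808.0356, σ² = 6.39² = 40.8321; σ² + n·σ₀² = 40.8321 + 4·4808.0356 = 19272.9745.
Posterior precision = 1/σ₀² + n/σ² = 1/4808.0356 + 4/40.8321 = (σ² + n·σ₀²)/(σ₀²σ²) = 19272.9745/(4808.0356·40.8321); posterior variance σₙ² = σ₀²σ²/(σ² + n·σ₀²) = 4808.0356·40.8321/19272.9745 = 10.186398.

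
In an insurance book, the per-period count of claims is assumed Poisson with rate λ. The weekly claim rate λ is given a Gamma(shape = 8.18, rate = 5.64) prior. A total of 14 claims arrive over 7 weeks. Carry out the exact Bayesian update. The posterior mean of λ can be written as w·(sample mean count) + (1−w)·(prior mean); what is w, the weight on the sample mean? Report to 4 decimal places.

With a Gamma(shape α, rate β) prior, the Poisson likelihood is conjugate: the posterior is Gamma(α + ΣXᵢ, β + n).
Posterior mean = (α₀+S)/(β₀+n) = [n/(β₀+n)]·(S/n) + [β₀/(β₀+n)]·(α₀/β₀), so only n and β₀ enter the weight.
Weight on data w = n/(β₀+n) = 7/(5.64+7) = 7/12.64 = 0.5538.

0.5538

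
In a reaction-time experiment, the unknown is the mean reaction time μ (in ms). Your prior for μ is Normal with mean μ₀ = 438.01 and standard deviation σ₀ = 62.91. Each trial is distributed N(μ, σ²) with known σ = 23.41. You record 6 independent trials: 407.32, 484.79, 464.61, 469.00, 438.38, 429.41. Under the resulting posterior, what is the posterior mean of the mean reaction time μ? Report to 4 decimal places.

For Normal data with known variance σ², a Normal(μ₀, σ₀²) prior on μ is conjugate. Posterior precision = 1/σ₀² + n/σ²; posterior mean is the precision-weighted average of μ₀ and x̄.
Σxᵢ = 407.32 + 484.79 + 464.61 + 469.00 + 438.38 + 429.41 = 2693.51, so n·x̄ = 2693.51.
σ₀² = 62.91² = 3957.6681, σ² = 23.41² = 548.0281; σ² + n·σ₀² = 548.0281 + 6·3957.6681 = 24294.0367.
Posterior mean = (μ₀/σ₀² + n·x̄/σ²)/(1/σ₀² + n/σ²) = (σ²·μ₀ + σ₀²·n·x̄)/(σ² + n·σ₀²) = (548.0281·438.01 + 3957.6681·2693.51)/24294.0367 = 10900060.392112/24294.0367 = 448.6723.

448.6723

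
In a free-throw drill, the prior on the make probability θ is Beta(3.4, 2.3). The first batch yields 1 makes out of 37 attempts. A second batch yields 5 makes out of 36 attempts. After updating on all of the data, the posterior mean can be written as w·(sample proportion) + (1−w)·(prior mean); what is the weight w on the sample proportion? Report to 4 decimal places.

The Beta prior is conjugate to a Binomial/Bernoulli likelihood; the update adds successes to α and failures to β.
Total number of attempts: n = 37 + 36 = 73.
Posterior mean = (α₀+k)/(α₀+β₀+n) = [n/(α₀+β₀+n)]·(k/n) + [(α₀+β₀)/(α₀+β₀+n)]·α₀/(α₀+β₀), so only n and the prior enter the weight.
The weight on the data is w = n/(α₀+β₀+n) = 73/(3.4+2.3+73) = 73/78.7 = 0.9276.

0.9276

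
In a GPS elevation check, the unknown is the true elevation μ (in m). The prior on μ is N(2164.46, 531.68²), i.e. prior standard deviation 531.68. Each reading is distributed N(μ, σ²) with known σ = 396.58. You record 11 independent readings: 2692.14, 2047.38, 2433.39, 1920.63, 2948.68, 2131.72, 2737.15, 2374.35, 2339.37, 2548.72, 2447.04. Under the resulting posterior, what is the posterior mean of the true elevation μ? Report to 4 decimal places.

2407.7467

For Normal data with known variance σ², a Normal(μ₀, σ₀²) prior on μ is conjugate. Posterior precision = 1/σ₀² + n/σ²; posterior mean is the precision-weighted average of μ₀ and x̄.
Σxᵢ = 2692.14 + 2047.38 + 2433.39 + 1920.63 + 2948.68 + 2131.72 + 2737.15 + 2374.35 + 2339.37 + 2548.72 + 2447.04 = 26620.57, so n·x̄ = 26620.57.
σ₀² = 531.68² = 282683.6224, σ² = 396.58² = 157275.6964; σ² + n·σ₀² = 157275.6964 + 11·282683.6224 = 3266795.5428.
Posterior mean = (μ₀/σ₀² + n·x̄/σ²)/(1/σ₀² + n/σ²) = (σ²·μ₀ + σ₀²·n·x̄)/(σ² + n·σ₀²) = (157275.6964·2164.46 + 282683.6224·26620.57)/3266795.5428 = 7865616111.782712/3266795.5428 = 2407.7467.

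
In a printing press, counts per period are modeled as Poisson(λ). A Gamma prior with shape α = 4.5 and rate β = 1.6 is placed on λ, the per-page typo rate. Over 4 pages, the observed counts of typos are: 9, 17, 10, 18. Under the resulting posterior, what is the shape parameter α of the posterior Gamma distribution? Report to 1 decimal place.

58.5

With a Gamma(shape α, rate β) prior, the Poisson likelihood is conjugate: the posterior is Gamma(α + ΣXᵢ, β + n).
Sum of counts S = 54 over n = 4 pages.
Posterior: Gamma(α+S, β+n) = Gamma(4.5+54, 1.6+4) = Gamma(58.5, 5.6).
Posterior α = 58.5.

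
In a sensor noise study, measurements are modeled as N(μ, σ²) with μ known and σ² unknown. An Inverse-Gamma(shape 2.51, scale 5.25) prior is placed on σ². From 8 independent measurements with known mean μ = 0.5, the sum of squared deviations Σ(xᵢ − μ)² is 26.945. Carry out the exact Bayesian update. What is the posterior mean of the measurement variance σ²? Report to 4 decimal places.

3.3979

With known mean μ and an Inverse-Gamma(α, β) prior on σ², the Normal likelihood is conjugate: posterior is Inv-Gamma(α + n/2, β + Σ(xᵢ−μ)²/2).
Posterior: Inv-Gamma(2.51 + 8/2, 5.25 + 26.945/2) = Inv-Gamma(6.51, 18.7225).
E[σ²|data] = β/(α−1) = 18.7225/5.51 = 3.3979.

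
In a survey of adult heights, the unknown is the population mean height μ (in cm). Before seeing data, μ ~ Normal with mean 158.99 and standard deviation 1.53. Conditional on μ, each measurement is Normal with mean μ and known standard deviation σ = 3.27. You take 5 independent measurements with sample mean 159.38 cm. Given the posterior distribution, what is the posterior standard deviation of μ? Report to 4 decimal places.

1.0572

For Normal data with known variance σ², a Normal(μ₀, σ₀²) prior on μ is conjugate. Posterior precision = 1/σ₀² + n/σ²; posterior mean is the precision-weighted average of μ₀ and x̄.
σ₀² = 1.53² = 2.3409, σ² = 3.27² = 10.6929; σ² + n·σ₀² = 10.6929 + 5·2.3409 = 22.3974.
Posterior precision = 1/σ₀² + n/σ² = 1/2.3409 + 5/10.6929 = (σ² + n·σ₀²)/(σ₀²σ²) = 22.3974/(2.3409·10.6929); posterior variance σₙ² = σ₀²σ²/(σ² + n·σ₀²) = 2.3409·10.6929/22.3974 = 1.117586.
Posterior SD = √σₙ² = √(2.3409·10.6929/22.3974) = 1.0572.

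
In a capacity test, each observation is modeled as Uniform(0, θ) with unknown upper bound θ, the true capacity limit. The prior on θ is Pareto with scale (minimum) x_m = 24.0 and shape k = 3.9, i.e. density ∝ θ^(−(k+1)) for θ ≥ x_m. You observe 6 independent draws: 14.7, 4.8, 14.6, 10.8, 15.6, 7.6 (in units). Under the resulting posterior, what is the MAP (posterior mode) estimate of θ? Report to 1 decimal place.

24.0

A Pareto(scale x_m, shape k) prior on the upper bound θ of Uniform(0, θ) is conjugate: posterior is Pareto(max(x_m, max xᵢ), k + n).
Sample maximum = 15.6; prior scale x_m = 24.0 → posterior scale = max = 24.0.
Posterior shape = 3.9 + 6 = 9.9.
The Pareto density is decreasing on [x_m, ∞), so the mode is x_m = 24.0.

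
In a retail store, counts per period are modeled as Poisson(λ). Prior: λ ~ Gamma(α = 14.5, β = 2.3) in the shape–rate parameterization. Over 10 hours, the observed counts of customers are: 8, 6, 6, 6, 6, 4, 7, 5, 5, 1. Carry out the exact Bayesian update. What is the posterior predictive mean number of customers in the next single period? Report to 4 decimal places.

5.5691

With a Gamma(shape α, rate β) prior, the Poisson likelihood is conjugate: the posterior is Gamma(α + ΣXᵢ, β + n).
Sum of counts S = 54 over n = 10 hours.
Posterior: Gamma(α+S, β+n) = Gamma(14.5+54, 2.3+10) = Gamma(68.5, 12.3).
The predictive distribution for one future period is NegBinom with mean α/β = 5.5691.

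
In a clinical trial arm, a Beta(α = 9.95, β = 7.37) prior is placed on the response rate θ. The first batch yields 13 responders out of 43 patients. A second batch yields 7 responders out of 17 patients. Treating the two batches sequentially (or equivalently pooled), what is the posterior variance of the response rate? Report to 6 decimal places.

0.003030

The Beta prior is conjugate to a Binomial/Bernoulli likelihood; the update adds successes to α and failures to β.
After batch 1: Beta(9.95+13, 7.37+30) = Beta(22.95, 37.37).
After batch 2: Beta(22.95+7, 37.37+10) = Beta(29.95, 47.37).
Var = αβ/((α+β)²(α+β+1)) = 29.95·47.37/(77.32²·78.32) = 0.003030.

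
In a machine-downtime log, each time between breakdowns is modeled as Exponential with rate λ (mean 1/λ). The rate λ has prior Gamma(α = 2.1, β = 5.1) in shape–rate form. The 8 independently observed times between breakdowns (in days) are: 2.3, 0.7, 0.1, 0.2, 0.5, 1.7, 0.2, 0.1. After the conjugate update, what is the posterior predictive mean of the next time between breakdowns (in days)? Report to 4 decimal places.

1.1978

With a Gamma(shape α, rate β) prior on the exponential rate λ, the posterior after n observations with total T = Σxᵢ is Gamma(α+n, β+T).
Sum of observations T = 5.8 days; n = 8.
Posterior: Gamma(2.1+8, 5.1+5.8) = Gamma(10.1, 10.9).
The predictive distribution for the next observation is Lomax; its mean is β/(α−1) = 10.9/9.1 = 1.1978.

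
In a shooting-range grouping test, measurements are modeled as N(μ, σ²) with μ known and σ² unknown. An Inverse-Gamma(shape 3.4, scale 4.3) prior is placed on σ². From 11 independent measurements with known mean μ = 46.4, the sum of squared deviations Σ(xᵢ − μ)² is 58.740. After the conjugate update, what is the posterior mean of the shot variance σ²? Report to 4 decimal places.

With known mean μ and an Inverse-Gamma(α, β) prior on σ², the Normal likelihood is conjugate: posterior is Inv-Gamma(α + n/2, β + Σ(xᵢ−μ)²/2).
Posterior: Inv-Gamma(3.4 + 11/2, 4.3 + 58.740/2) = Inv-Gamma(8.90, 33.6700).
E[σ²|data] = β/(α−1) = 33.6700/7.90 = 4.2620.

4.2620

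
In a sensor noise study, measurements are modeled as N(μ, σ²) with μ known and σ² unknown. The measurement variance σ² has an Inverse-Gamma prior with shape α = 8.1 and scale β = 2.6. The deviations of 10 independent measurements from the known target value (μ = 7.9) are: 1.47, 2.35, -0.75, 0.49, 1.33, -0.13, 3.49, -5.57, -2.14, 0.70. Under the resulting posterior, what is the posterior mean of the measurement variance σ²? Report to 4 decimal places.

With known mean μ and an Inverse-Gamma(α, β) prior on σ², the Normal likelihood is conjugate: posterior is Inv-Gamma(α + n/2, β + Σ(xᵢ−μ)²/2).
Σ(xᵢ−μ)² = (1.47)² + (2.35)² + (-0.75)² + (0.49)² + (1.33)² + (-0.13)² + (3.49)² + (-5.57)² + (-2.14)² + (0.70)² = 58.5464.
Posterior: Inv-Gamma(8.1 + 10/2, 2.6 + 58.5464/2) = Inv-Gamma(13.10, 31.87320).
E[σ²|data] = β/(α−1) = 31.87320/12.10 = 2.6341.

2.6341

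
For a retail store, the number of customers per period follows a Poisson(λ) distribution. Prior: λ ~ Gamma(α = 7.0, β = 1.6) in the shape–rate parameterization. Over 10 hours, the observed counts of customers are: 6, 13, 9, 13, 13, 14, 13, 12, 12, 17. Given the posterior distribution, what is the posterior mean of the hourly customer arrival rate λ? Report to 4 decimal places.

11.1207

With a Gamma(shape α, rate β) prior, the Poisson likelihood is conjugate: the posterior is Gamma(α + ΣXᵢ, β + n).
Sum of counts S = 122 over n = 10 hours.
Posterior: Gamma(α+S, β+n) = Gamma(7.0+122, 1.6+10) = Gamma(129.0, 11.6).
Posterior mean = α/β = 129.0/11.6 = 11.1207.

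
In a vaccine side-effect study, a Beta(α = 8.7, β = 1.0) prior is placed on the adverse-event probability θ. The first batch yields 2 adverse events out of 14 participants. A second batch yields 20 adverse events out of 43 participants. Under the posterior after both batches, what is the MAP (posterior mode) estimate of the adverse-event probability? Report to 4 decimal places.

The Beta prior is conjugate to a Binomial/Bernoulli likelihood; the update adds successes to α and failures to β.
After batch 1: Beta(8.7+2, 1.0+12) = Beta(10.7, 13.0).
After batch 2: Beta(10.7+20, 13.0+23) = Beta(30.7, 36.0).
Mode of Beta(a,b) for a,b>1 is (a−1)/(a+b−2) = 29.7/64.7 = 0.4590.

0.4590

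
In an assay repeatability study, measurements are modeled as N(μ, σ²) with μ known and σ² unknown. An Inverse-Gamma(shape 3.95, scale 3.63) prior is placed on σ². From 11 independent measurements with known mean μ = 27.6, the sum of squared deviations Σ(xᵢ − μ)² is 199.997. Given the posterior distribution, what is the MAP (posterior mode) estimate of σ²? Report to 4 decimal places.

With known mean μ and an Inverse-Gamma(α, β) prior on σ², the Normal likelihood is conjugate: posterior is Inv-Gamma(α + n/2, β + Σ(xᵢ−μ)²/2).
Posterior: Inv-Gamma(3.95 + 11/2, 3.63 + 199.997/2) = Inv-Gamma(9.45, 103.6285).
Mode = β/(α+1) = 103.6285/10.45 = 9.9166.

9.9166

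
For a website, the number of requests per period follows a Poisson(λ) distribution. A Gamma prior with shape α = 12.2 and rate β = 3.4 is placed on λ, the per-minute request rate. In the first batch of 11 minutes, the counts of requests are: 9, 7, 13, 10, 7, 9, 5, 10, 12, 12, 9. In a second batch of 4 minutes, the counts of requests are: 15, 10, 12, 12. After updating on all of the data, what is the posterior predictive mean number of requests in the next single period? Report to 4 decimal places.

8.9239

With a Gamma(shape α, rate β) prior, the Poisson likelihood is conjugate: the posterior is Gamma(α + ΣXᵢ, β + n).
Batch 1: sum of counts S = 103 over n = 11 minutes.
After batch 1: Gamma(α+S, β+n) = Gamma(12.2+103, 3.4+11) = Gamma(115.2, 14.4).
Batch 2: sum of counts S = 49 over n = 4 minutes.
After batch 2: Gamma(α+S, β+n) = Gamma(115.2+49, 14.4+4) = Gamma(164.2, 18.4).
The predictive distribution for one future period is NegBinom with mean α/β = 8.9239.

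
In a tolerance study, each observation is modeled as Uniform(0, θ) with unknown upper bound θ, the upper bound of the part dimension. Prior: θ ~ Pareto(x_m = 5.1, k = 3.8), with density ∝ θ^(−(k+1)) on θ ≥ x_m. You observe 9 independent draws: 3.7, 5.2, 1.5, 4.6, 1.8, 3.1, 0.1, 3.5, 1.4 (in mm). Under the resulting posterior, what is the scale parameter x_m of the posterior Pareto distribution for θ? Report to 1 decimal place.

5.2

A Pareto(scale x_m, shape k) prior on the upper bound θ of Uniform(0, θ) is conjugate: posterior is Pareto(max(x_m, max xᵢ), k + n).
Sample maximum = 5.2; prior scale x_m = 5.1 → posterior scale = max = 5.2.
Posterior shape = 3.8 + 9 = 12.8.
Posterior scale x_m = 5.2.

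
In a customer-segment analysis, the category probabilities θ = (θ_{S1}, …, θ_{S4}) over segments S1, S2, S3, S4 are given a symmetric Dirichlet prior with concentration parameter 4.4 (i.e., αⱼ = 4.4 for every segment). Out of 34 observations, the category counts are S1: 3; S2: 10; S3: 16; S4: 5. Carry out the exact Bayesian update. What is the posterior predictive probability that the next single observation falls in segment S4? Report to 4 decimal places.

The Dirichlet prior is conjugate to the Multinomial likelihood: each posterior αⱼ = prior αⱼ + observed count nⱼ.
Posterior concentration: (7.4, 14.4, 20.4, 9.4), total = 51.6.
P(next = S4 | data) = α_{S4}/Σα = 0.1822.

0.1822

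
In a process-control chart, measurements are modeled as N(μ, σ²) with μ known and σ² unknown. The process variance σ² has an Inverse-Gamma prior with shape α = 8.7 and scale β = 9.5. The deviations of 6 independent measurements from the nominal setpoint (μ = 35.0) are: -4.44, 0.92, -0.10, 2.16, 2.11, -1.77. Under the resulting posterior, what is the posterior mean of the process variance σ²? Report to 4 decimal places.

With known mean μ and an Inverse-Gamma(α, β) prior on σ², the Normal likelihood is conjugate: posterior is Inv-Gamma(α + n/2, β + Σ(xᵢ−μ)²/2).
Σ(xᵢ−μ)² = (-4.44)² + (0.92)² + (-0.10)² + (2.16)² + (2.11)² + (-1.77)² = 32.8206.
Posterior: Inv-Gamma(8.7 + 6/2, 9.5 + 32.8206/2) = Inv-Gamma(11.70, 25.91030).
E[σ²|data] = β/(α−1) = 25.91030/10.70 = 2.4215.

2.4215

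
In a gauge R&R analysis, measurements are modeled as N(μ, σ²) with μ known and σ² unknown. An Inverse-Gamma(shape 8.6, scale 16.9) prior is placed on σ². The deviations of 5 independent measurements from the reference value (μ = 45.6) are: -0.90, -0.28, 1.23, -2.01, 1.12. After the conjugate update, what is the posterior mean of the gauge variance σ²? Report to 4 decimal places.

With known mean μ and an Inverse-Gamma(α, β) prior on σ², the Normal likelihood is conjugate: posterior is Inv-Gamma(α + n/2, β + Σ(xᵢ−μ)²/2).
Σ(xᵢ−μ)² = (-0.90)² + (-0.28)² + (1.23)² + (-2.01)² + (1.12)² = 7.6958.
Posterior: Inv-Gamma(8.6 + 5/2, 16.9 + 7.6958/2) = Inv-Gamma(11.10, 20.74790).
E[σ²|data] = β/(α−1) = 20.74790/10.10 = 2.0542.

2.0542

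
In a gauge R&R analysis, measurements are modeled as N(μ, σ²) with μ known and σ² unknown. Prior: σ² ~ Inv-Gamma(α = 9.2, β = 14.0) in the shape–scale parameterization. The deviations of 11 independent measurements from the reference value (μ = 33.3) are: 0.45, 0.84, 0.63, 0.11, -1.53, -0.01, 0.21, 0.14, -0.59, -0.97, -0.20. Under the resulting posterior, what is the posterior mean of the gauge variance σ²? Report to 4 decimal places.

1.2062

With known mean μ and an Inverse-Gamma(α, β) prior on σ², the Normal likelihood is conjugate: posterior is Inv-Gamma(α + n/2, β + Σ(xᵢ−μ)²/2).
Σ(xᵢ−μ)² = (0.45)² + (0.84)² + (0.63)² + (0.11)² + (-1.53)² + (-0.01)² + (0.21)² + (0.14)² + (-0.59)² + (-0.97)² + (-0.20)² = 5.0508.
Posterior: Inv-Gamma(9.2 + 11/2, 14.0 + 5.0508/2) = Inv-Gamma(14.70, 16.52540).
E[σ²|data] = β/(α−1) = 16.52540/13.70 = 1.2062.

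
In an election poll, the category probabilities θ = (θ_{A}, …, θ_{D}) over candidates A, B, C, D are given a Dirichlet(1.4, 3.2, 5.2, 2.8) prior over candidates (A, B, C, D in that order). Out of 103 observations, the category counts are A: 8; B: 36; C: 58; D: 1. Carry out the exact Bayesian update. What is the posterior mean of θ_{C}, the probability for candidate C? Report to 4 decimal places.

The Dirichlet prior is conjugate to the Multinomial likelihood: each posterior αⱼ = prior αⱼ + observed count nⱼ.
Posterior concentration: (9.4, 39.2, 63.2, 3.8), total = 115.6.
E[θ_{C}|data] = α_{C}/Σα = 63.2/115.6 = 0.5467.

0.5467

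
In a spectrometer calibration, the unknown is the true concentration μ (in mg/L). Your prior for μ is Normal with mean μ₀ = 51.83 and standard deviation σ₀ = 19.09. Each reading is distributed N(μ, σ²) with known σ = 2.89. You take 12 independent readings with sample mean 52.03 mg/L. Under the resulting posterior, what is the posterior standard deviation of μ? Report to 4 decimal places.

0.8335

For Normal data with known variance σ², a Normal(μ₀, σ₀²) prior on μ is conjugate. Posterior precision = 1/σ₀² + n/σ²; posterior mean is the precision-weighted average of μ₀ and x̄.
σ₀² = 19.09² = 364.4281, σ² = 2.89² = 8.3521; σ² + n·σ₀² = 8.3521 + 12·364.4281 = 4381.4893.
Posterior precision = 1/σ₀² + n/σ² = 1/364.4281 + 12/8.3521 = (σ² + n·σ₀²)/(σ₀²σ²) = 4381.4893/(364.4281·8.3521); posterior variance σₙ² = σ₀²σ²/(σ² + n·σ₀²) = 364.4281·8.3521/4381.4893 = 0.694682.
Posterior SD = √σₙ² = √(364.4281·8.3521/4381.4893) = 0.8335.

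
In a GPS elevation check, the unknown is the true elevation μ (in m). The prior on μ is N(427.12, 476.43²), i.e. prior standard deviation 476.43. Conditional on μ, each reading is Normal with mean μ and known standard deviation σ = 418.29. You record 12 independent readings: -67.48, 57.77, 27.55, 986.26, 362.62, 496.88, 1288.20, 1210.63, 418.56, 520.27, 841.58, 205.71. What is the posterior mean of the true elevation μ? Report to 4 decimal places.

522.8938

For Normal data with known variance σ², a Normal(μ₀, σ₀²) prior on μ is conjugate. Posterior precision = 1/σ₀² + n/σ²; posterior mean is the precision-weighted average of μ₀ and x̄.
Σxᵢ = (-67.48) + 57.77 + 27.55 + 986.26 + 362.62 + 496.88 + 1288.20 + 1210.63 + 418.56 + 520.27 + 841.58 + 205.71 = 6348.55, so n·x̄ = 6348.55.
σ₀² = 476.43² = 226985.5449, σ² = 418.29² = 174966.5241; σ² + n·σ₀² = 174966.5241 + 12·226985.5449 = 2898793.0629.
Posterior mean = (μ₀/σ₀² + n·x̄/σ²)/(1/σ₀² + n/σ²) = (σ²·μ₀ + σ₀²·n·x̄)/(σ² + n·σ₀²) = (174966.5241·427.12 + 226985.5449·6348.55)/2898793.0629 = 1515760782.848487/2898793.0629 = 522.8938.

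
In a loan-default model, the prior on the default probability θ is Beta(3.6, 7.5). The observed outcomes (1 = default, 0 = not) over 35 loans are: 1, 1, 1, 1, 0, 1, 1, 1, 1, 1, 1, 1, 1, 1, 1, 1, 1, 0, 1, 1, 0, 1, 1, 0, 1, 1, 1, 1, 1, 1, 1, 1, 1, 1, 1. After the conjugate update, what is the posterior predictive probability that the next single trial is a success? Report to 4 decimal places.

0.7505

The Beta prior is conjugate to a Binomial/Bernoulli likelihood; the update adds successes to α and failures to β.
Posterior: Beta(α+k, β+n−k) = Beta(3.6+31, 7.5+4) = Beta(34.6, 11.5).
For a single future Bernoulli trial, P(success | data) = α/(α+β) = 0.7505.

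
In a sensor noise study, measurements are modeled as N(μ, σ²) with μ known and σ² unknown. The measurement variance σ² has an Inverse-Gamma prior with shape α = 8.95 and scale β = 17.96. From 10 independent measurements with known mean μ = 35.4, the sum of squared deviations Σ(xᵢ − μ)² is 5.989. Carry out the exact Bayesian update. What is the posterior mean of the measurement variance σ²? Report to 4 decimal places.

With known mean μ and an Inverse-Gamma(α, β) prior on σ², the Normal likelihood is conjugate: posterior is Inv-Gamma(α + n/2, β + Σ(xᵢ−μ)²/2).
Posterior: Inv-Gamma(8.95 + 10/2, 17.96 + 5.989/2) = Inv-Gamma(13.95, 20.9545).
E[σ²|data] = β/(α−1) = 20.9545/12.95 = 1.6181.

1.6181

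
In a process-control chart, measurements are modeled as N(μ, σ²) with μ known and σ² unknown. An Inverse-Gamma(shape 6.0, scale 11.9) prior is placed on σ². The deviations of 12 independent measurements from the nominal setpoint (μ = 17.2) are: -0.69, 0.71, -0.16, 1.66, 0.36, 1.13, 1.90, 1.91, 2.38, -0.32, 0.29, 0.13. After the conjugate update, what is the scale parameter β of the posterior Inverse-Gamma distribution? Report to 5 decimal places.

With known mean μ and an Inverse-Gamma(α, β) prior on σ², the Normal likelihood is conjugate: posterior is Inv-Gamma(α + n/2, β + Σ(xᵢ−μ)²/2).
Σ(xᵢ−μ)² = (-0.69)² + (0.71)² + (-0.16)² + (1.66)² + (0.36)² + (1.13)² + (1.90)² + (1.91)² + (2.38)² + (-0.32)² + (0.29)² + (0.13)² = 18.2938.
Posterior: Inv-Gamma(6.0 + 12/2, 11.9 + 18.2938/2) = Inv-Gamma(12.00, 21.04690).
Posterior β = 21.04690.

21.04690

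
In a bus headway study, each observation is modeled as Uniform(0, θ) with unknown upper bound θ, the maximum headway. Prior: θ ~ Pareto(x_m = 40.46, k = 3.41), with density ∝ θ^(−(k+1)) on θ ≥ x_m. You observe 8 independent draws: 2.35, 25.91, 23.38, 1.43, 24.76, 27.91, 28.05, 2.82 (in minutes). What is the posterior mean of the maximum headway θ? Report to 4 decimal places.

44.3466

A Pareto(scale x_m, shape k) prior on the upper bound θ of Uniform(0, θ) is conjugate: posterior is Pareto(max(x_m, max xᵢ), k + n).
Sample maximum = 28.05; prior scale x_m = 40.46 → posterior scale = max = 40.46.
Posterior shape = 3.41 + 8 = 11.41.
E[θ|data] = k·x_m/(k−1) = 11.41·40.46/10.41 = 44.3466.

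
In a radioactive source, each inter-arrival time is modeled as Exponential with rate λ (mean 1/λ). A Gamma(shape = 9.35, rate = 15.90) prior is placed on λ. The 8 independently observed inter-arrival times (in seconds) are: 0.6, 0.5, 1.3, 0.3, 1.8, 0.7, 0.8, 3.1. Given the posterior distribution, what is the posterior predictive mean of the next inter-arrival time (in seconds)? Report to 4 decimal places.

1.5291

With a Gamma(shape α, rate β) prior on the exponential rate λ, the posterior after n observations with total T = Σxᵢ is Gamma(α+n, β+T).
Sum of observations T = 9.1 seconds; n = 8.
Posterior: Gamma(9.35+8, 15.90+9.1) = Gamma(17.35, 25.00).
The predictive distribution for the next observation is Lomax; its mean is β/(α−1) = 25.00/16.35 = 1.5291.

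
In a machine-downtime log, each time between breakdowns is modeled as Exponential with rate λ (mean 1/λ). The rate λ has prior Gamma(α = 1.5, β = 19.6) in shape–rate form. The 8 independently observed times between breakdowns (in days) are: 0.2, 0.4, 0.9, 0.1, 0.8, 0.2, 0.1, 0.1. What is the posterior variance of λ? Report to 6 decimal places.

0.018933

With a Gamma(shape α, rate β) prior on the exponential rate λ, the posterior after n observations with total T = Σxᵢ is Gamma(α+n, β+T).
Sum of observations T = 2.8 days; n = 8.
Posterior: Gamma(1.5+8, 19.6+2.8) = Gamma(9.5, 22.4).
Var = α/β² = 0.018933.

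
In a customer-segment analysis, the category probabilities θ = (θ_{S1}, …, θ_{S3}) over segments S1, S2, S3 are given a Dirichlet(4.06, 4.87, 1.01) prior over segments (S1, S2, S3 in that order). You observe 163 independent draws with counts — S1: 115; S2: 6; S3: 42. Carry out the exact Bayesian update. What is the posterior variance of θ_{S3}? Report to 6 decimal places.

The Dirichlet prior is conjugate to the Multinomial likelihood: each posterior αⱼ = prior αⱼ + observed count nⱼ.
Posterior concentration: (119.06, 10.87, 43.01), total = 172.94.
Var[θ_j] = α_j(Σα−α_j)/((Σα)²(Σα+1)) = 43.01·129.93/(172.94²·173.94) = 0.001074.

0.001074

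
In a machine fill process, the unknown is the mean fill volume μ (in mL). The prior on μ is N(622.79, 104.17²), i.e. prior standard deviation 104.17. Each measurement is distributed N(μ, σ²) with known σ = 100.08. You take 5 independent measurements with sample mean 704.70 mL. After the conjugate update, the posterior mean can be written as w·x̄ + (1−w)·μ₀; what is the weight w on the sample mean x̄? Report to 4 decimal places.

For Normal data with known variance σ², a Normal(μ₀, σ₀²) prior on μ is conjugate. Posterior precision = 1/σ₀² + n/σ²; posterior mean is the precision-weighted average of μ₀ and x̄.
σ₀² = 104.17² = 10851.3889, σ² = 100.08² = 10016.0064. Prior precision 1/σ₀² = 1/10851.3889; data precision n/σ² = 5/10016.0064.
w = (n/σ²)/(1/σ₀² + n/σ²) = n·σ₀²/(σ² + n·σ₀²) = 5·10851.3889/(10016.0064 + 5·10851.3889) = 54256.9445/64272.9509 = 0.8442.

0.8442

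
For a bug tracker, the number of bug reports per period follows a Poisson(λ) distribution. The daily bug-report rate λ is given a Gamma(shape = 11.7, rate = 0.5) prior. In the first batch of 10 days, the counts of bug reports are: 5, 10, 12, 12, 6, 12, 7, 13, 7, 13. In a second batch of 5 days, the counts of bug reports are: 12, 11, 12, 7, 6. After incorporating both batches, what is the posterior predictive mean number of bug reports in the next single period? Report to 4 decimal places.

10.1097

With a Gamma(shape α, rate β) prior, the Poisson likelihood is conjugate: the posterior is Gamma(α + ΣXᵢ, β + n).
Batch 1: sum of counts S = 97 over n = 10 days.
After batch 1: Gamma(α+S, β+n) = Gamma(11.7+97, 0.5+10) = Gamma(108.7, 10.5).
Batch 2: sum of counts S = 48 over n = 5 days.
After batch 2: Gamma(α+S, β+n) = Gamma(108.7+48, 10.5+5) = Gamma(156.7, 15.5).
The predictive distribution for one future period is NegBinom with mean α/β = 10.1097.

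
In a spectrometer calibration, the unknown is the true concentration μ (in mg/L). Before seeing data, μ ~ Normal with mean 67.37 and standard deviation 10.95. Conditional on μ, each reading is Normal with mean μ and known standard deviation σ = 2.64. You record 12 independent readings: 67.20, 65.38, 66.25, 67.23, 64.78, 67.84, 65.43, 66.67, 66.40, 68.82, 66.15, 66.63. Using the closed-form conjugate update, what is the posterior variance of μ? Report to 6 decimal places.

For Normal data with known variance σ², a Normal(μ₀, σ₀²) prior on μ is conjugate. Posterior precision = 1/σ₀² + n/σ²; posterior mean is the precision-weighted average of μ₀ and x̄.
σ₀² = 10.95² = 119.9025, σ² = 2.64² = 6.9696; σ² + n·σ₀² = 6.9696 + 12·119.9025 = 1445.7996.
Posterior precision = 1/σ₀² + n/σ² = 1/119.9025 + 12/6.9696 = (σ² + n·σ₀²)/(σ₀²σ²) = 1445.7996/(119.9025·6.9696); posterior variance σₙ² = σ₀²σ²/(σ² + n·σ₀²) = 119.9025·6.9696/1445.7996 = 0.578000.

0.578000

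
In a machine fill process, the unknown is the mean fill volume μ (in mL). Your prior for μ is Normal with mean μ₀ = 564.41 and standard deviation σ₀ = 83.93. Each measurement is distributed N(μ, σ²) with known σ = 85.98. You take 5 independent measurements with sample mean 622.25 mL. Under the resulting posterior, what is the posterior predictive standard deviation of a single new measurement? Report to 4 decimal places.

92.8148

For Normal data with known variance σ², a Normal(μ₀, σ₀²) prior on μ is conjugate. Posterior precision = 1/σ₀² + n/σ²; posterior mean is the precision-weighted average of μ₀ and x̄.
σ₀² = 83.93² = 7044.2449, σ² = 85.98² = 7392.5604; σ² + n·σ₀² = 7392.5604 + 5·7044.2449 = 42613.7849.
Posterior precision = 1/σ₀² + n/σ² = 1/7044.2449 + 5/7392.5604 = (σ² + n·σ₀²)/(σ₀²σ²) = 42613.7849/(7044.2449·7392.5604); posterior variance σₙ² = σ₀²σ²/(σ² + n·σ₀²) = 7044.2449·7392.5604/42613.7849 = 1222.022545.
Predictive variance for one new observation = σₙ² + σ² = 7044.2449·7392.5604/42613.7849 + 7392.5604 = σ²·(σ₀² + 42613.7849)/42613.7849 = 7392.5604·49658.0298/42613.7849 = 8614.582945; SD = √(7392.5604·49658.0298/42613.7849) = 92.8148.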